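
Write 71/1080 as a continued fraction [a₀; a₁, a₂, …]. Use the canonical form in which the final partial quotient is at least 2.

71 = 0·1080 + 71, so a_0 = 0
1080 = 15·71 + 15, so a_1 = 15
71 = 4·15 + 11, so a_2 = 4
15 = 1·11 + 4, so a_3 = 1
11 = 2·4 + 3, so a_4 = 2
4 = 1·3 + 1, so a_5 = 1
3 = 3·1 + 0, so a_6 = 3

[0; 15, 4, 1, 2, 1, 3]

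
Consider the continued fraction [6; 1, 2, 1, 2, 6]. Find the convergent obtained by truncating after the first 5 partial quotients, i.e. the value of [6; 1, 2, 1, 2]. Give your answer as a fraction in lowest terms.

74/11

a_0 = 6: 6/1
a_1 = 1: 7/1
a_2 = 2: 20/3
a_3 = 1: 27/4
a_4 = 2: 74/11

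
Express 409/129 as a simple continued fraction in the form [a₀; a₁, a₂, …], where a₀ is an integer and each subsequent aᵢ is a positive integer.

Repeatedly divide and take the remainder:
⌊409/129⌋ = 3, remainder 22
⌊129/22⌋ = 5, remainder 19
⌊22/19⌋ = 1, remainder 3
⌊19/3⌋ = 6, remainder 1
⌊3/1⌋ = 3, remainder 0

[3; 5, 1, 6, 3]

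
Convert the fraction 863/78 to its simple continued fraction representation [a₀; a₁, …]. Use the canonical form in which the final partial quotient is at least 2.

863 = 11·78 + 5, so a_0 = 11
78 = 15·5 + 3, so a_1 = 15
5 = 1·3 + 2, so a_2 = 1
3 = 1·2 + 1, so a_3 = 1
2 = 2·1 + 0, so a_4 = 2

[11; 15, 1, 1, 2]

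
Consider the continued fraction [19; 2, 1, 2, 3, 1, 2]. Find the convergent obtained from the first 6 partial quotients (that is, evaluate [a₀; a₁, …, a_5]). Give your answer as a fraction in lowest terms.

678/35

Collapse the nested fraction from the inside out:
Start with 1.
3 + 1/(1/1) = 3 + 1/1 = 4/1
2 + 1/(4/1) = 2 + 1/4 = 9/4
1 + 1/(9/4) = 1 + 4/9 = 13/9
2 + 1/(13/9) = 2 + 9/13 = 35/13
19 + 1/(35/13) = 19 + 13/35 = 678/35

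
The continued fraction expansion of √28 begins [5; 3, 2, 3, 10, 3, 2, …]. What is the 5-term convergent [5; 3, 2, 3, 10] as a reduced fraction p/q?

1307/247

Start with 10.
3 + 1/(10/1) = 3 + 1/10 = 31/10
2 + 1/(31/10) = 2 + 10/31 = 72/31
3 + 1/(72/31) = 3 + 31/72 = 247/72
5 + 1/(247/72) = 5 + 72/247 = 1307/247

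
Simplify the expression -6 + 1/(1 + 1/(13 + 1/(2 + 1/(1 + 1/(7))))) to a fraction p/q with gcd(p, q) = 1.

Start with 7.
1 + 1/(7/1) = 1 + 1/7 = 8/7
2 + 1/(8/7) = 2 + 7/8 = 23/8
13 + 1/(23/8) = 13 + 8/23 = 307/23
1 + 1/(307/23) = 1 + 23/307 = 330/307
-6 + 1/(330/307) = -6 + 307/330 = -1673/330

-1673/330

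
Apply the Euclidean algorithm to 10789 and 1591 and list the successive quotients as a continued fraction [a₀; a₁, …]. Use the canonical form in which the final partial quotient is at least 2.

[6; 1, 3, 1, 1, 2, 1, 49]

10789 ÷ 1591 → quotient 6, remainder 1243
1591 ÷ 1243 → quotient 1, remainder 348
1243 ÷ 348 → quotient 3, remainder 199
348 ÷ 199 → quotient 1, remainder 149
199 ÷ 149 → quotient 1, remainder 50
149 ÷ 50 → quotient 2, remainder 49
50 ÷ 49 → quotient 1, remainder 1
49 ÷ 1 → quotient 49, remainder 0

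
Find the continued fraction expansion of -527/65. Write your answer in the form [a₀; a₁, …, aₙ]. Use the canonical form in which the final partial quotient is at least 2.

[-9; 1, 8, 3, 2]

-527 ÷ 65 → quotient -9, remainder 58
65 ÷ 58 → quotient 1, remainder 7
58 ÷ 7 → quotient 8, remainder 2
7 ÷ 2 → quotient 3, remainder 1
2 ÷ 1 → quotient 2, remainder 0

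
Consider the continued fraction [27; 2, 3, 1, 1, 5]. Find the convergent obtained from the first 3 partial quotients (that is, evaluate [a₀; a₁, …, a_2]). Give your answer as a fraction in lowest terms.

192/7

Start with 3.
2 + 1/(3/1) = 2 + 1/3 = 7/3
27 + 1/(7/3) = 27 + 3/7 = 192/7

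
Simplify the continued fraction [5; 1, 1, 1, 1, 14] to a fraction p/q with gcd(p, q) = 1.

a_0 = 5: 5/1
a_1 = 1: 6/1
a_2 = 1: 11/2
a_3 = 1: 17/3
a_4 = 1: 28/5
a_5 = 14: 409/73

409/73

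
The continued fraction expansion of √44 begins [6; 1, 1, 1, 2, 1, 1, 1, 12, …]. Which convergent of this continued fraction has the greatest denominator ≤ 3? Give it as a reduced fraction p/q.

20/3

a_0 = 6: 6/1  (≤ bound)
a_1 = 1: 7/1  (≤ bound)
a_2 = 1: 13/2  (≤ bound)
a_3 = 1: 20/3  (≤ bound)
a_4 = 2: 53/8  (> 3, stop)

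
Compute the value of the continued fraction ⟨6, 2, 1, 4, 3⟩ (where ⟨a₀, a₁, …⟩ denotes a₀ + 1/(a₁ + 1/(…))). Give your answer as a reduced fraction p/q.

a_0 = 6: 6/1
a_1 = 2: 13/2
a_2 = 1: 19/3
a_3 = 4: 89/14
a_4 = 3: 286/45

286/45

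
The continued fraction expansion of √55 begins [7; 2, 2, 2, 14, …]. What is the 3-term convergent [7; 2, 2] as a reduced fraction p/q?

37/5

a_0 = 7: 7/1
a_1 = 2: 15/2
a_2 = 2: 37/5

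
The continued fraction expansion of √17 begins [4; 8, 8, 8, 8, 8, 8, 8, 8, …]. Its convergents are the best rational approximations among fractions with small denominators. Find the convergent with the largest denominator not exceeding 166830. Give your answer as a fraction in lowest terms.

a_0 = 4: 4/1  (≤ bound)
a_1 = 8: 33/8  (≤ bound)
a_2 = 8: 268/65  (≤ bound)
a_3 = 8: 2177/528  (≤ bound)
a_4 = 8: 17684/4289  (≤ bound)
a_5 = 8: 143649/34840  (≤ bound)
a_6 = 8: 1166876/283009  (> 166830, stop)

143649/34840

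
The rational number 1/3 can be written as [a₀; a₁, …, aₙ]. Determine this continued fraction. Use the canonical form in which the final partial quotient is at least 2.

1 = 0·3 + 1, so a_0 = 0
3 = 3·1 + 0, so a_1 = 3

[0; 3]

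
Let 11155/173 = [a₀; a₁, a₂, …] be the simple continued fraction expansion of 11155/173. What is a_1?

2

Repeatedly divide and take the remainder:
⌊11155/173⌋ = 64, remainder 83
⌊173/83⌋ = 2, remainder 7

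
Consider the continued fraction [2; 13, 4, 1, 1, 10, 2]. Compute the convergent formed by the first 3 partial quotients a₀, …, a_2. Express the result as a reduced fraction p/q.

a_0 = 2: 2/1
a_1 = 13: 27/13
a_2 = 4: 110/53

110/53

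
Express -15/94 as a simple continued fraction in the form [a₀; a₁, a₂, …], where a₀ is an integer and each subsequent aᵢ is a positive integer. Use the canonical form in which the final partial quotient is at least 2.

-15 = -1·94 + 79, so a_0 = -1
94 = 1·79 + 15, so a_1 = 1
79 = 5·15 + 4, so a_2 = 5
15 = 3·4 + 3, so a_3 = 3
4 = 1·3 + 1, so a_4 = 1
3 = 3·1 + 0, so a_5 = 3

[-1; 1, 5, 3, 1, 3]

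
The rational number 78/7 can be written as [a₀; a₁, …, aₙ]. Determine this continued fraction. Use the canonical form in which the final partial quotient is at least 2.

Apply division with remainder until the remainder is 0:
⌊78/7⌋ = 11, remainder 1
⌊7/1⌋ = 7, remainder 0

[11; 7]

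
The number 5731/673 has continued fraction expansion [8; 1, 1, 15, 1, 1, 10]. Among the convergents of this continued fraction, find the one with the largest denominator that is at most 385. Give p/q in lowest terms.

a_0 = 8: 8/1  (≤ bound)
a_1 = 1: 9/1  (≤ bound)
a_2 = 1: 17/2  (≤ bound)
a_3 = 15: 264/31  (≤ bound)
a_4 = 1: 281/33  (≤ bound)
a_5 = 1: 545/64  (≤ bound)
a_6 = 10: 5731/673  (> 385, stop)

545/64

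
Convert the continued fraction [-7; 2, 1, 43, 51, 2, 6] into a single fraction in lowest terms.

-584297/87678

a_0 = -7: -7/1
a_1 = 2: -13/2
a_2 = 1: -20/3
a_3 = 43: -873/131
a_4 = 51: -44543/6684
a_5 = 2: -89959/13499
a_6 = 6: -584297/87678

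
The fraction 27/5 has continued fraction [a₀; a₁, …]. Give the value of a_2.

Run the Euclidean algorithm, recording each quotient:
27 = 5·5 + 2, so a_0 = 5
5 = 2·2 + 1, so a_1 = 2
2 = 2·1 + 0, so a_2 = 2

2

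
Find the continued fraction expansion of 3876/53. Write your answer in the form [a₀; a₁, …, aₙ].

Repeatedly divide and take the remainder:
⌊3876/53⌋ = 73, remainder 7
⌊53/7⌋ = 7, remainder 4
⌊7/4⌋ = 1, remainder 3
⌊4/3⌋ = 1, remainder 1
⌊3/1⌋ = 3, remainder 0

[73; 7, 1, 1, 3]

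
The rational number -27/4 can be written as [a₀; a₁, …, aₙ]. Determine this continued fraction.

Repeatedly divide and take the remainder:
⌊-27/4⌋ = -7, remainder 1
⌊4/1⌋ = 4, remainder 0

[-7; 4]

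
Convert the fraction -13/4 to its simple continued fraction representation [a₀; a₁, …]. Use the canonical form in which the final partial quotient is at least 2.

[-4; 1, 3]

Run the Euclidean algorithm, recording each quotient:
-13 = -4·4 + 3, so a_0 = -4
4 = 1·3 + 1, so a_1 = 1
3 = 3·1 + 0, so a_2 = 3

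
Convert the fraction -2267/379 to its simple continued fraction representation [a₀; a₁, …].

[-6; 54, 7]

-2267 ÷ 379 → quotient -6, remainder 7
379 ÷ 7 → quotient 54, remainder 1
7 ÷ 1 → quotient 7, remainder 0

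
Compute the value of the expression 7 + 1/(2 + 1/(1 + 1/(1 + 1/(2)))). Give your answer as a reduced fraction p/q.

Build up convergents one term at a time:
a_0 = 7: 7/1
a_1 = 2: 15/2
a_2 = 1: 22/3
a_3 = 1: 37/5
a_4 = 2: 96/13

96/13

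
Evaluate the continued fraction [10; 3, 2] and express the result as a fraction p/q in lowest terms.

Start with 2.
3 + 1/(2/1) = 3 + 1/2 = 7/2
10 + 1/(7/2) = 10 + 2/7 = 72/7

72/7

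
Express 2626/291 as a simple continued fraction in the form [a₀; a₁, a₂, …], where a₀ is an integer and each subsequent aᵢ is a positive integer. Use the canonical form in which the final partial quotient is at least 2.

[9; 41, 1, 1, 3]

2626 = 9·291 + 7, so a_0 = 9
291 = 41·7 + 4, so a_1 = 41
7 = 1·4 + 3, so a_2 = 1
4 = 1·3 + 1, so a_3 = 1
3 = 3·1 + 0, so a_4 = 3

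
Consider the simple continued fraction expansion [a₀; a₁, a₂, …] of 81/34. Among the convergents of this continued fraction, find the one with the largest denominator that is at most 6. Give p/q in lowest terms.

12/5

a_0 = 2: 2/1  (≤ bound)
a_1 = 2: 5/2  (≤ bound)
a_2 = 1: 7/3  (≤ bound)
a_3 = 1: 12/5  (≤ bound)
a_4 = 1: 19/8  (> 6, stop)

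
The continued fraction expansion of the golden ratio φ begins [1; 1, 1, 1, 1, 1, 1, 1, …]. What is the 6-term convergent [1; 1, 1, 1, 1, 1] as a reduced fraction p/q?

13/8

Start with 1.
1 + 1/(1/1) = 1 + 1/1 = 2/1
1 + 1/(2/1) = 1 + 1/2 = 3/2
1 + 1/(3/2) = 1 + 2/3 = 5/3
1 + 1/(5/3) = 1 + 3/5 = 8/5
1 + 1/(8/5) = 1 + 5/8 = 13/8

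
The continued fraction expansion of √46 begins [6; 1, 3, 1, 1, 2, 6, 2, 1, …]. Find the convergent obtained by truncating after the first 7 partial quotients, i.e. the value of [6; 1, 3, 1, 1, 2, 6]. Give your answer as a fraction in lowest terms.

Start with 6.
2 + 1/(6/1) = 2 + 1/6 = 13/6
1 + 1/(13/6) = 1 + 6/13 = 19/13
1 + 1/(19/13) = 1 + 13/19 = 32/19
3 + 1/(32/19) = 3 + 19/32 = 115/32
1 + 1/(115/32) = 1 + 32/115 = 147/115
6 + 1/(147/115) = 6 + 115/147 = 997/147

997/147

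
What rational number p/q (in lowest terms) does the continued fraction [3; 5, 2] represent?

Work from the innermost term outward:
Start with 2.
5 + 1/(2/1) = 5 + 1/2 = 11/2
3 + 1/(11/2) = 3 + 2/11 = 35/11

35/11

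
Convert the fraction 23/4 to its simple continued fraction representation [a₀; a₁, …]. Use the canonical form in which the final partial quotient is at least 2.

23 = 5·4 + 3, so a_0 = 5
4 = 1·3 + 1, so a_1 = 1
3 = 3·1 + 0, so a_2 = 3

[5; 1, 3]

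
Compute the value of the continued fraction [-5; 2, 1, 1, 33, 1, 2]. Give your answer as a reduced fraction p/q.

a_0 = -5: -5/1
a_1 = 2: -9/2
a_2 = 1: -14/3
a_3 = 1: -23/5
a_4 = 33: -773/168
a_5 = 1: -796/173
a_6 = 2: -2365/514

-2365/514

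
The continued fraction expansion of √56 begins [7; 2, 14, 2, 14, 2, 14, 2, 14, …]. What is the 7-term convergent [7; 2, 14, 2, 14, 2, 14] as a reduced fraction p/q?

194873/26041

a_0 = 7: 7/1
a_1 = 2: 15/2
a_2 = 14: 217/29
a_3 = 2: 449/60
a_4 = 14: 6503/869
a_5 = 2: 13455/1798
a_6 = 14: 194873/26041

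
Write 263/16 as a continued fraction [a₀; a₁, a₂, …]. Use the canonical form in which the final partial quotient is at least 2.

263 = 16·16 + 7, so a_0 = 16
16 = 2·7 + 2, so a_1 = 2
7 = 3·2 + 1, so a_2 = 3
2 = 2·1 + 0, so a_3 = 2

[16; 2, 3, 2]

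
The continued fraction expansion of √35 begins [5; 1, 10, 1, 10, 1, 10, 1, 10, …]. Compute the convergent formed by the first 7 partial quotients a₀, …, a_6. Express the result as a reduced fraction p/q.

9235/1561

Start with 10.
1 + 1/(10/1) = 1 + 1/10 = 11/10
10 + 1/(11/10) = 10 + 10/11 = 120/11
1 + 1/(120/11) = 1 + 11/120 = 131/120
10 + 1/(131/120) = 10 + 120/131 = 1430/131
1 + 1/(1430/131) = 1 + 131/1430 = 1561/1430
5 + 1/(1561/1430) = 5 + 1430/1561 = 9235/1561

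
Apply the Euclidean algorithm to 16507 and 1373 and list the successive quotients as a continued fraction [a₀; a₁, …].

Run the Euclidean algorithm, recording each quotient:
⌊16507/1373⌋ = 12, remainder 31
⌊1373/31⌋ = 44, remainder 9
⌊31/9⌋ = 3, remainder 4
⌊9/4⌋ = 2, remainder 1
⌊4/1⌋ = 4, remainder 0

[12; 44, 3, 2, 4]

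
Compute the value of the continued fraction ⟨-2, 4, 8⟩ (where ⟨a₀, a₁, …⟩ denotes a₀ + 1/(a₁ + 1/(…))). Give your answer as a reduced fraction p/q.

-58/33

Build up convergents one term at a time:
a_0 = -2: -2/1
a_1 = 4: -7/4
a_2 = 8: -58/33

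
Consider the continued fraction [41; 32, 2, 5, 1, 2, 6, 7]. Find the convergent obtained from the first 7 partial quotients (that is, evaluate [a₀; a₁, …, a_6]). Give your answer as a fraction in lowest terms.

312983/7628

Collapse the nested fraction from the inside out:
Start with 6.
2 + 1/(6/1) = 2 + 1/6 = 13/6
1 + 1/(13/6) = 1 + 6/13 = 19/13
5 + 1/(19/13) = 5 + 13/19 = 108/19
2 + 1/(108/19) = 2 + 19/108 = 235/108
32 + 1/(235/108) = 32 + 108/235 = 7628/235
41 + 1/(7628/235) = 41 + 235/7628 = 312983/7628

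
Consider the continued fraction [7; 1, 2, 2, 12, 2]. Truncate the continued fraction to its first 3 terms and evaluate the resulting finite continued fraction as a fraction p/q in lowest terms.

Start with 2.
1 + 1/(2/1) = 1 + 1/2 = 3/2
7 + 1/(3/2) = 7 + 2/3 = 23/3

23/3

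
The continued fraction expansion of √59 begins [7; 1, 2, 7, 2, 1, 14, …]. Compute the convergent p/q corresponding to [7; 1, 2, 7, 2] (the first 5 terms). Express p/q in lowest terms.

361/47

Use the convergent recurrence hₖ = aₖ·hₖ₋₁ + hₖ₋₂ (and likewise for the denominators kₖ):
a_0 = 7: 7/1
a_1 = 1: 8/1
a_2 = 2: 23/3
a_3 = 7: 169/22
a_4 = 2: 361/47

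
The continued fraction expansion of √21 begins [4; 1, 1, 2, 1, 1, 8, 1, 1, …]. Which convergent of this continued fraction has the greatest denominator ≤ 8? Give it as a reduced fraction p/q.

List convergents until the denominator exceeds the bound:
a_0 = 4: 4/1  (≤ bound)
a_1 = 1: 5/1  (≤ bound)
a_2 = 1: 9/2  (≤ bound)
a_3 = 2: 23/5  (≤ bound)
a_4 = 1: 32/7  (≤ bound)
a_5 = 1: 55/12  (> 8, stop)

32/7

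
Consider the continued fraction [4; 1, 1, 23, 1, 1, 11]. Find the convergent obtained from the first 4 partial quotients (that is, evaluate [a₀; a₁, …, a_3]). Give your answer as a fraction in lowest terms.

a_0 = 4: 4/1
a_1 = 1: 5/1
a_2 = 1: 9/2
a_3 = 23: 212/47

212/47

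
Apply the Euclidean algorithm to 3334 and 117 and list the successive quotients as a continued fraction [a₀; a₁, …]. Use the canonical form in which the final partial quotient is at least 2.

⌊3334/117⌋ = 28, remainder 58
⌊117/58⌋ = 2, remainder 1
⌊58/1⌋ = 58, remainder 0

[28; 2, 58]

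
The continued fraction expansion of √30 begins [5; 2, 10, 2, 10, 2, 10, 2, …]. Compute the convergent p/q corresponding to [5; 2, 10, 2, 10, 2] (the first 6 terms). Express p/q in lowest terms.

5291/966

Starting at the tail and folding back:
Start with 2.
10 + 1/(2/1) = 10 + 1/2 = 21/2
2 + 1/(21/2) = 2 + 2/21 = 44/21
10 + 1/(44/21) = 10 + 21/44 = 461/44
2 + 1/(461/44) = 2 + 44/461 = 966/461
5 + 1/(966/461) = 5 + 461/966 = 5291/966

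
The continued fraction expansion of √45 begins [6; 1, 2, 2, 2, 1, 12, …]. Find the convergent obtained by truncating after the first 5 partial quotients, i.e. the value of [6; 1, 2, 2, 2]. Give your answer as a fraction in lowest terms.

114/17

Start with 2.
2 + 1/(2/1) = 2 + 1/2 = 5/2
2 + 1/(5/2) = 2 + 2/5 = 12/5
1 + 1/(12/5) = 1 + 5/12 = 17/12
6 + 1/(17/12) = 6 + 12/17 = 114/17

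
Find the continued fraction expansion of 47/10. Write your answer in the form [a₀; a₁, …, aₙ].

Run the Euclidean algorithm, recording each quotient:
47 ÷ 10 → quotient 4, remainder 7
10 ÷ 7 → quotient 1, remainder 3
7 ÷ 3 → quotient 2, remainder 1
3 ÷ 1 → quotient 3, remainder 0

[4; 1, 2, 3]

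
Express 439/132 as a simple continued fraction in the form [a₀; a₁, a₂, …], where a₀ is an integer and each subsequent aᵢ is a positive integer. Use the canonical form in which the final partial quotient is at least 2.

[3; 3, 14, 3]

Apply division with remainder until the remainder is 0:
439 ÷ 132 → quotient 3, remainder 43
132 ÷ 43 → quotient 3, remainder 3
43 ÷ 3 → quotient 14, remainder 1
3 ÷ 1 → quotient 3, remainder 0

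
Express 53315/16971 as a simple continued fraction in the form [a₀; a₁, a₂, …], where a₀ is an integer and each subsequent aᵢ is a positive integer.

[3; 7, 15, 3, 2, 1, 15]

53315 = 3·16971 + 2402, so a_0 = 3
16971 = 7·2402 + 157, so a_1 = 7
2402 = 15·157 + 47, so a_2 = 15
157 = 3·47 + 16, so a_3 = 3
47 = 2·16 + 15, so a_4 = 2
16 = 1·15 + 1, so a_5 = 1
15 = 15·1 + 0, so a_6 = 15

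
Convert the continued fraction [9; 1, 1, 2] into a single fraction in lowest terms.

48/5

Start with 2.
1 + 1/(2/1) = 1 + 1/2 = 3/2
1 + 1/(3/2) = 1 + 2/3 = 5/3
9 + 1/(5/3) = 9 + 3/5 = 48/5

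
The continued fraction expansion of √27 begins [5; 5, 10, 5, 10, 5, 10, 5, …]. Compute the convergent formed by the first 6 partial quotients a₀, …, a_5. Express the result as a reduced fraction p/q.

a_0 = 5: 5/1
a_1 = 5: 26/5
a_2 = 10: 265/51
a_3 = 5: 1351/260
a_4 = 10: 13775/2651
a_5 = 5: 70226/13515

70226/13515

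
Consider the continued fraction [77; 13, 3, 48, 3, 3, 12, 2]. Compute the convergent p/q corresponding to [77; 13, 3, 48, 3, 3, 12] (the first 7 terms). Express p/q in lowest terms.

Starting at the tail and folding back:
Start with 12.
3 + 1/(12/1) = 3 + 1/12 = 37/12
3 + 1/(37/12) = 3 + 12/37 = 123/37
48 + 1/(123/37) = 48 + 37/123 = 5941/123
3 + 1/(5941/123) = 3 + 123/5941 = 17946/5941
13 + 1/(17946/5941) = 13 + 5941/17946 = 239239/17946
77 + 1/(239239/17946) = 77 + 17946/239239 = 18439349/239239

18439349/239239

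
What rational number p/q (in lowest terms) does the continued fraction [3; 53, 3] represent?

483/160

Work from the innermost term outward:
Start with 3.
53 + 1/(3/1) = 53 + 1/3 = 160/3
3 + 1/(160/3) = 3 + 3/160 = 483/160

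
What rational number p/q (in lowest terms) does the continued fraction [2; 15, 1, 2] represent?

97/47

Start with 2.
1 + 1/(2/1) = 1 + 1/2 = 3/2
15 + 1/(3/2) = 15 + 2/3 = 47/3
2 + 1/(47/3) = 2 + 3/47 = 97/47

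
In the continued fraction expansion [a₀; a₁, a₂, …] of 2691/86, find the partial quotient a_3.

3

Repeatedly divide and take the remainder:
2691 = 31·86 + 25, so a_0 = 31
86 = 3·25 + 11, so a_1 = 3
25 = 2·11 + 3, so a_2 = 2
11 = 3·3 + 2, so a_3 = 3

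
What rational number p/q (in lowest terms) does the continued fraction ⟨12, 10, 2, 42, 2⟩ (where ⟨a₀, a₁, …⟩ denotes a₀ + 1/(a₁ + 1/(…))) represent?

Start with 2.
42 + 1/(2/1) = 42 + 1/2 = 85/2
2 + 1/(85/2) = 2 + 2/85 = 172/85
10 + 1/(172/85) = 10 + 85/172 = 1805/172
12 + 1/(1805/172) = 12 + 172/1805 = 21832/1805

21832/1805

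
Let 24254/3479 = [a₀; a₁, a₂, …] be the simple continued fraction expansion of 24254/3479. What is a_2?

24254 ÷ 3479 → quotient 6, remainder 3380
3479 ÷ 3380 → quotient 1, remainder 99
3380 ÷ 99 → quotient 34, remainder 14

34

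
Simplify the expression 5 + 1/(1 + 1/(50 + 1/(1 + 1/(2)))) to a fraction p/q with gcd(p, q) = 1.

Start with 2.
1 + 1/(2/1) = 1 + 1/2 = 3/2
50 + 1/(3/2) = 50 + 2/3 = 152/3
1 + 1/(152/3) = 1 + 3/152 = 155/152
5 + 1/(155/152) = 5 + 152/155 = 927/155

927/155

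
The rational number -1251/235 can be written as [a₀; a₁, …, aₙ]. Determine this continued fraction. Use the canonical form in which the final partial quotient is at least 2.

Apply division with remainder until the remainder is 0:
-1251 = -6·235 + 159, so a_0 = -6
235 = 1·159 + 76, so a_1 = 1
159 = 2·76 + 7, so a_2 = 2
76 = 10·7 + 6, so a_3 = 10
7 = 1·6 + 1, so a_4 = 1
6 = 6·1 + 0, so a_5 = 6

[-6; 1, 2, 10, 1, 6]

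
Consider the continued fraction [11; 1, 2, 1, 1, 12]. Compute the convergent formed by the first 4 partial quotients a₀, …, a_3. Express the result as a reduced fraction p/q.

Start with 1.
2 + 1/(1/1) = 2 + 1/1 = 3/1
1 + 1/(3/1) = 1 + 1/3 = 4/3
11 + 1/(4/3) = 11 + 3/4 = 47/4

47/4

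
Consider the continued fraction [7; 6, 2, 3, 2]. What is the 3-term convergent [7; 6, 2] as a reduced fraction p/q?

93/13

Compute successive convergents:
a_0 = 7: 7/1
a_1 = 6: 43/6
a_2 = 2: 93/13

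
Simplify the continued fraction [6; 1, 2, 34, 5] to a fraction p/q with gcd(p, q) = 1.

3455/518

a_0 = 6: 6/1
a_1 = 1: 7/1
a_2 = 2: 20/3
a_3 = 34: 687/103
a_4 = 5: 3455/518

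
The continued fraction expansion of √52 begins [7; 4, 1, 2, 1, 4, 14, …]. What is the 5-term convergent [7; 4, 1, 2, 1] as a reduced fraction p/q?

Starting at the tail and folding back:
Start with 1.
2 + 1/(1/1) = 2 + 1/1 = 3/1
1 + 1/(3/1) = 1 + 1/3 = 4/3
4 + 1/(4/3) = 4 + 3/4 = 19/4
7 + 1/(19/4) = 7 + 4/19 = 137/19

137/19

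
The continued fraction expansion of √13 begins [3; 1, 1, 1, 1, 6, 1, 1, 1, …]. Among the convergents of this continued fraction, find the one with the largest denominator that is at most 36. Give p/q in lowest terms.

List convergents until the denominator exceeds the bound:
a_0 = 3: 3/1  (≤ bound)
a_1 = 1: 4/1  (≤ bound)
a_2 = 1: 7/2  (≤ bound)
a_3 = 1: 11/3  (≤ bound)
a_4 = 1: 18/5  (≤ bound)
a_5 = 6: 119/33  (≤ bound)
a_6 = 1: 137/38  (> 36, stop)

119/33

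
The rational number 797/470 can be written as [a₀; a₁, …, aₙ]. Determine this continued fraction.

Apply division with remainder until the remainder is 0:
797 ÷ 470 → quotient 1, remainder 327
470 ÷ 327 → quotient 1, remainder 143
327 ÷ 143 → quotient 2, remainder 41
143 ÷ 41 → quotient 3, remainder 20
41 ÷ 20 → quotient 2, remainder 1
20 ÷ 1 → quotient 20, remainder 0

[1; 1, 2, 3, 2, 20]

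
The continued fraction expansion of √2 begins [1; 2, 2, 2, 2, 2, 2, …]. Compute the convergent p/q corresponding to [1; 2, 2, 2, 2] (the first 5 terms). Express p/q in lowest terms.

Start with 2.
2 + 1/(2/1) = 2 + 1/2 = 5/2
2 + 1/(5/2) = 2 + 2/5 = 12/5
2 + 1/(12/5) = 2 + 5/12 = 29/12
1 + 1/(29/12) = 1 + 12/29 = 41/29

41/29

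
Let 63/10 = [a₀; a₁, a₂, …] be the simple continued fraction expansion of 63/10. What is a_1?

3

Repeatedly divide and take the remainder:
63 ÷ 10 → quotient 6, remainder 3
10 ÷ 3 → quotient 3, remainder 1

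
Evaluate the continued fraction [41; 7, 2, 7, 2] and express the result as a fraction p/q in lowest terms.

Starting at the tail and folding back:
Start with 2.
7 + 1/(2/1) = 7 + 1/2 = 15/2
2 + 1/(15/2) = 2 + 2/15 = 32/15
7 + 1/(32/15) = 7 + 15/32 = 239/32
41 + 1/(239/32) = 41 + 32/239 = 9831/239

9831/239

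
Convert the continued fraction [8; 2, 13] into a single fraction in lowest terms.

229/27

Work from the innermost term outward:
Start with 13.
2 + 1/(13/1) = 2 + 1/13 = 27/13
8 + 1/(27/13) = 8 + 13/27 = 229/27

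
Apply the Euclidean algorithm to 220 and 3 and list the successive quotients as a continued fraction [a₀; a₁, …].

220 ÷ 3 → quotient 73, remainder 1
3 ÷ 1 → quotient 3, remainder 0

[73; 3]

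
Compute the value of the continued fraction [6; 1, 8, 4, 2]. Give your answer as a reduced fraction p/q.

572/83

Compute successive convergents:
a_0 = 6: 6/1
a_1 = 1: 7/1
a_2 = 8: 62/9
a_3 = 4: 255/37
a_4 = 2: 572/83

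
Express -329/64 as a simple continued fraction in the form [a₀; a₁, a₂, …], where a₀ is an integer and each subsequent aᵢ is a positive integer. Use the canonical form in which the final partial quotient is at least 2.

-329 ÷ 64 → quotient -6, remainder 55
64 ÷ 55 → quotient 1, remainder 9
55 ÷ 9 → quotient 6, remainder 1
9 ÷ 1 → quotient 9, remainder 0

[-6; 1, 6, 9]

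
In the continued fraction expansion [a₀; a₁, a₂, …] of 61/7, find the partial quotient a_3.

Run the Euclidean algorithm, recording each quotient:
⌊61/7⌋ = 8, remainder 5
⌊7/5⌋ = 1, remainder 2
⌊5/2⌋ = 2, remainder 1
⌊2/1⌋ = 2, remainder 0

2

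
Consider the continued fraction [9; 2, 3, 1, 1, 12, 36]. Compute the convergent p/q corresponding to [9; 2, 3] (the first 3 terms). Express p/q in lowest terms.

66/7

Start with 3.
2 + 1/(3/1) = 2 + 1/3 = 7/3
9 + 1/(7/3) = 9 + 3/7 = 66/7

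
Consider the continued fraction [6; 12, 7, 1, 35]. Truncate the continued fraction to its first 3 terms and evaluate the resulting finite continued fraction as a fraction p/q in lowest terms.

a_0 = 6: 6/1
a_1 = 12: 73/12
a_2 = 7: 517/85

517/85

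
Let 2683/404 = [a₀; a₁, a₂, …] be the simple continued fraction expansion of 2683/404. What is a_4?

Run the Euclidean algorithm, recording each quotient:
2683 ÷ 404 → quotient 6, remainder 259
404 ÷ 259 → quotient 1, remainder 145
259 ÷ 145 → quotient 1, remainder 114
145 ÷ 114 → quotient 1, remainder 31
114 ÷ 31 → quotient 3, remainder 21

3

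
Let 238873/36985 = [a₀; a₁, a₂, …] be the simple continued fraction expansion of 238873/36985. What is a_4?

238873 = 6·36985 + 16963, so a_0 = 6
36985 = 2·16963 + 3059, so a_1 = 2
16963 = 5·3059 + 1668, so a_2 = 5
3059 = 1·1668 + 1391, so a_3 = 1
1668 = 1·1391 + 277, so a_4 = 1

1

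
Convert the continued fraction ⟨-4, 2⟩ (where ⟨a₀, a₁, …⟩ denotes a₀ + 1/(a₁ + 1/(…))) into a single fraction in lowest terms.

-7/2

a_0 = -4: -4/1
a_1 = 2: -7/2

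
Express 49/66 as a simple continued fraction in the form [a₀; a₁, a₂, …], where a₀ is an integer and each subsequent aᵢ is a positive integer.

49 = 0·66 + 49, so a_0 = 0
66 = 1·49 + 17, so a_1 = 1
49 = 2·17 + 15, so a_2 = 2
17 = 1·15 + 2, so a_3 = 1
15 = 7·2 + 1, so a_4 = 7
2 = 2·1 + 0, so a_5 = 2

[0; 1, 2, 1, 7, 2]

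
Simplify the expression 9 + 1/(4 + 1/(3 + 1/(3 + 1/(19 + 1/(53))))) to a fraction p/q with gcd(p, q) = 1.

406536/44033

Start with 53.
19 + 1/(53/1) = 19 + 1/53 = 1008/53
3 + 1/(1008/53) = 3 + 53/1008 = 3077/1008
3 + 1/(3077/1008) = 3 + 1008/3077 = 10239/3077
4 + 1/(10239/3077) = 4 + 3077/10239 = 44033/10239
9 + 1/(44033/10239) = 9 + 10239/44033 = 406536/44033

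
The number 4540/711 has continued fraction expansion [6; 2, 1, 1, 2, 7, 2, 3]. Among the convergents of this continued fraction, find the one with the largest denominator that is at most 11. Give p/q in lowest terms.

List convergents until the denominator exceeds the bound:
a_0 = 6: 6/1  (≤ bound)
a_1 = 2: 13/2  (≤ bound)
a_2 = 1: 19/3  (≤ bound)
a_3 = 1: 32/5  (≤ bound)
a_4 = 2: 83/13  (> 11, stop)

32/5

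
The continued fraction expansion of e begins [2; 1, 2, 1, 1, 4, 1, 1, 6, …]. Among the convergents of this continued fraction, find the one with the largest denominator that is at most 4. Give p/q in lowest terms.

a_0 = 2: 2/1  (≤ bound)
a_1 = 1: 3/1  (≤ bound)
a_2 = 2: 8/3  (≤ bound)
a_3 = 1: 11/4  (≤ bound)
a_4 = 1: 19/7  (> 4, stop)

11/4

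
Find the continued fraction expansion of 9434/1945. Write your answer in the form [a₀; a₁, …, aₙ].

9434 ÷ 1945 → quotient 4, remainder 1654
1945 ÷ 1654 → quotient 1, remainder 291
1654 ÷ 291 → quotient 5, remainder 199
291 ÷ 199 → quotient 1, remainder 92
199 ÷ 92 → quotient 2, remainder 15
92 ÷ 15 → quotient 6, remainder 2
15 ÷ 2 → quotient 7, remainder 1
2 ÷ 1 → quotient 2, remainder 0

[4; 1, 5, 1, 2, 6, 7, 2]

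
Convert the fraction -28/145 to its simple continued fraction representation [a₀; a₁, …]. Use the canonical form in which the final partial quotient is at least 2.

Run the Euclidean algorithm, recording each quotient:
⌊-28/145⌋ = -1, remainder 117
⌊145/117⌋ = 1, remainder 28
⌊117/28⌋ = 4, remainder 5
⌊28/5⌋ = 5, remainder 3
⌊5/3⌋ = 1, remainder 2
⌊3/2⌋ = 1, remainder 1
⌊2/1⌋ = 2, remainder 0

[-1; 1, 4, 5, 1, 1, 2]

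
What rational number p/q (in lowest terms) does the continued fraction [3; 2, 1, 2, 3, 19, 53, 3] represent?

281233/83441

a_0 = 3: 3/1
a_1 = 2: 7/2
a_2 = 1: 10/3
a_3 = 2: 27/8
a_4 = 3: 91/27
a_5 = 19: 1756/521
a_6 = 53: 93159/27640
a_7 = 3: 281233/83441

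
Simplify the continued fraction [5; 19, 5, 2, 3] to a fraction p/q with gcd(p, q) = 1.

3683/729

Start with 3.
2 + 1/(3/1) = 2 + 1/3 = 7/3
5 + 1/(7/3) = 5 + 3/7 = 38/7
19 + 1/(38/7) = 19 + 7/38 = 729/38
5 + 1/(729/38) = 5 + 38/729 = 3683/729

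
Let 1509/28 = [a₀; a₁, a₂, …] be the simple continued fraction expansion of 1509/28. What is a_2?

8

1509 ÷ 28 → quotient 53, remainder 25
28 ÷ 25 → quotient 1, remainder 3
25 ÷ 3 → quotient 8, remainder 1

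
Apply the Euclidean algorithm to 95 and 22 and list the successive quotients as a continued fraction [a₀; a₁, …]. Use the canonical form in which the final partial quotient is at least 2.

Run the Euclidean algorithm, recording each quotient:
⌊95/22⌋ = 4, remainder 7
⌊22/7⌋ = 3, remainder 1
⌊7/1⌋ = 7, remainder 0

[4; 3, 7]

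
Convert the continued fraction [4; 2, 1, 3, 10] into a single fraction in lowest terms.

493/113

Start with 10.
3 + 1/(10/1) = 3 + 1/10 = 31/10
1 + 1/(31/10) = 1 + 10/31 = 41/31
2 + 1/(41/31) = 2 + 31/41 = 113/41
4 + 1/(113/41) = 4 + 41/113 = 493/113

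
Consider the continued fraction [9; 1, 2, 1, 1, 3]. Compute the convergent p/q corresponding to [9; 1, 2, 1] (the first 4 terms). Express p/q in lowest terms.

a_0 = 9: 9/1
a_1 = 1: 10/1
a_2 = 2: 29/3
a_3 = 1: 39/4

39/4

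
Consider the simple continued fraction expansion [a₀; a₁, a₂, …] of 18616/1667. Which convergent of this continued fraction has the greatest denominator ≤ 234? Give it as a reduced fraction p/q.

2602/233

a_0 = 11: 11/1  (≤ bound)
a_1 = 5: 56/5  (≤ bound)
a_2 = 1: 67/6  (≤ bound)
a_3 = 38: 2602/233  (≤ bound)
a_4 = 1: 2669/239  (> 234, stop)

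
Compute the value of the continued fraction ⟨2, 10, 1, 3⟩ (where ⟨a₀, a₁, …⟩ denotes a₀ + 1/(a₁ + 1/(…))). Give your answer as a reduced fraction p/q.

Start with 3.
1 + 1/(3/1) = 1 + 1/3 = 4/3
10 + 1/(4/3) = 10 + 3/4 = 43/4
2 + 1/(43/4) = 2 + 4/43 = 90/43

90/43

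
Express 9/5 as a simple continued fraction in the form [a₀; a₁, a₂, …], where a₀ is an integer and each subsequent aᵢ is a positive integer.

[1; 1, 4]

9 ÷ 5 → quotient 1, remainder 4
5 ÷ 4 → quotient 1, remainder 1
4 ÷ 1 → quotient 4, remainder 0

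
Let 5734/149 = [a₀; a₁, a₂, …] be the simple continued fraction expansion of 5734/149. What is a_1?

Repeatedly divide and take the remainder:
5734 ÷ 149 → quotient 38, remainder 72
149 ÷ 72 → quotient 2, remainder 5

2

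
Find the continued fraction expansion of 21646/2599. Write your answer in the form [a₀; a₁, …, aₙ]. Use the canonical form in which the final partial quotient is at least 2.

21646 = 8·2599 + 854, so a_0 = 8
2599 = 3·854 + 37, so a_1 = 3
854 = 23·37 + 3, so a_2 = 23
37 = 12·3 + 1, so a_3 = 12
3 = 3·1 + 0, so a_4 = 3

[8; 3, 23, 12, 3]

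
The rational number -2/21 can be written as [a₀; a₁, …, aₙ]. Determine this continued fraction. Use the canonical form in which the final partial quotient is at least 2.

[-1; 1, 9, 2]

⌊-2/21⌋ = -1, remainder 19
⌊21/19⌋ = 1, remainder 2
⌊19/2⌋ = 9, remainder 1
⌊2/1⌋ = 2, remainder 0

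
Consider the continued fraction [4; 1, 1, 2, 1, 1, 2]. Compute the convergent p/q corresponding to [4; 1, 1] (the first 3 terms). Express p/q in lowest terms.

9/2

Start with 1.
1 + 1/(1/1) = 1 + 1/1 = 2/1
4 + 1/(2/1) = 4 + 1/2 = 9/2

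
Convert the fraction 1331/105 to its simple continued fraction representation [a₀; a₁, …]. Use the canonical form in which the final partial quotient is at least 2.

1331 = 12·105 + 71, so a_0 = 12
105 = 1·71 + 34, so a_1 = 1
71 = 2·34 + 3, so a_2 = 2
34 = 11·3 + 1, so a_3 = 11
3 = 3·1 + 0, so a_4 = 3

[12; 1, 2, 11, 3]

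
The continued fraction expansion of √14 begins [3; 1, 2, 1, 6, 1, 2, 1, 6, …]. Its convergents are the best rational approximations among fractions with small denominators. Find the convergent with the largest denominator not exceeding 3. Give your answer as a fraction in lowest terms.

11/3

List convergents until the denominator exceeds the bound:
a_0 = 3: 3/1  (≤ bound)
a_1 = 1: 4/1  (≤ bound)
a_2 = 2: 11/3  (≤ bound)
a_3 = 1: 15/4  (> 3, stop)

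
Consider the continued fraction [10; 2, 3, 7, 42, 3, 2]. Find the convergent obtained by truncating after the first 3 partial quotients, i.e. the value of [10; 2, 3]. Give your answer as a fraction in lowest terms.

a_0 = 10: 10/1
a_1 = 2: 21/2
a_2 = 3: 73/7

73/7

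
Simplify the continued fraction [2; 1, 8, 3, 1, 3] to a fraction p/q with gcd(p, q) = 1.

402/139

Use the convergent recurrence hₖ = aₖ·hₖ₋₁ + hₖ₋₂ (and likewise for the denominators kₖ):
a_0 = 2: 2/1
a_1 = 1: 3/1
a_2 = 8: 26/9
a_3 = 3: 81/28
a_4 = 1: 107/37
a_5 = 3: 402/139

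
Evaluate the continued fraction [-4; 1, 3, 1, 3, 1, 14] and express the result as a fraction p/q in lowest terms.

Start with 14.
1 + 1/(14/1) = 1 + 1/14 = 15/14
3 + 1/(15/14) = 3 + 14/15 = 59/15
1 + 1/(59/15) = 1 + 15/59 = 74/59
3 + 1/(74/59) = 3 + 59/74 = 281/74
1 + 1/(281/74) = 1 + 74/281 = 355/281
-4 + 1/(355/281) = -4 + 281/355 = -1139/355

-1139/355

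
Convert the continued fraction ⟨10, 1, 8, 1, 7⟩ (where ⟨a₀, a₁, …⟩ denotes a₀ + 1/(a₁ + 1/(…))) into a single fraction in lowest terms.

861/79

a_0 = 10: 10/1
a_1 = 1: 11/1
a_2 = 8: 98/9
a_3 = 1: 109/10
a_4 = 7: 861/79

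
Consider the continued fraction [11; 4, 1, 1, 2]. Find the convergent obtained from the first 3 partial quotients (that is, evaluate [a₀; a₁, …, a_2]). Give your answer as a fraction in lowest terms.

56/5

a_0 = 11: 11/1
a_1 = 4: 45/4
a_2 = 1: 56/5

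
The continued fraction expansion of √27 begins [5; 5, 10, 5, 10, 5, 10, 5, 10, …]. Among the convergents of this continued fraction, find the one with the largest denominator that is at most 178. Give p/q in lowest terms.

a_0 = 5: 5/1  (≤ bound)
a_1 = 5: 26/5  (≤ bound)
a_2 = 10: 265/51  (≤ bound)
a_3 = 5: 1351/260  (> 178, stop)

265/51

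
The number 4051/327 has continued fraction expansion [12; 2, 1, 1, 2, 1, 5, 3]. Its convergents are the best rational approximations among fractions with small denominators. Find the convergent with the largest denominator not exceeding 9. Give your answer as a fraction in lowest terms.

a_0 = 12: 12/1  (≤ bound)
a_1 = 2: 25/2  (≤ bound)
a_2 = 1: 37/3  (≤ bound)
a_3 = 1: 62/5  (≤ bound)
a_4 = 2: 161/13  (> 9, stop)

62/5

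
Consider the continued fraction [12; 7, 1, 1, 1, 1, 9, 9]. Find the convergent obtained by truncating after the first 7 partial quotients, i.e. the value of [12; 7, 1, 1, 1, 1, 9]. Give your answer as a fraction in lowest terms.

4428/365

Compute successive convergents:
a_0 = 12: 12/1
a_1 = 7: 85/7
a_2 = 1: 97/8
a_3 = 1: 182/15
a_4 = 1: 279/23
a_5 = 1: 461/38
a_6 = 9: 4428/365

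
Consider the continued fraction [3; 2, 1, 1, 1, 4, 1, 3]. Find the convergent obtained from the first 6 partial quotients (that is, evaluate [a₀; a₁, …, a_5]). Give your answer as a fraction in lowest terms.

a_0 = 3: 3/1
a_1 = 2: 7/2
a_2 = 1: 10/3
a_3 = 1: 17/5
a_4 = 1: 27/8
a_5 = 4: 125/37

125/37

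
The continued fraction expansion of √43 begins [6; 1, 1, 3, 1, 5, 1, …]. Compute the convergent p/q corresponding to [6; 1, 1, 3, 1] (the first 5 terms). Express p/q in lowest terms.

Start with 1.
3 + 1/(1/1) = 3 + 1/1 = 4/1
1 + 1/(4/1) = 1 + 1/4 = 5/4
1 + 1/(5/4) = 1 + 4/5 = 9/5
6 + 1/(9/5) = 6 + 5/9 = 59/9

59/9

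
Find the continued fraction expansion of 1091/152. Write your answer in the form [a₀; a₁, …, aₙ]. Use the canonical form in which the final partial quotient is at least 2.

[7; 5, 1, 1, 1, 2, 3]

⌊1091/152⌋ = 7, remainder 27
⌊152/27⌋ = 5, remainder 17
⌊27/17⌋ = 1, remainder 10
⌊17/10⌋ = 1, remainder 7
⌊10/7⌋ = 1, remainder 3
⌊7/3⌋ = 2, remainder 1
⌊3/1⌋ = 3, remainder 0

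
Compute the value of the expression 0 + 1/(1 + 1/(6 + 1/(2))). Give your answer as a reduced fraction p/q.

a_0 = 0: 0/1
a_1 = 1: 1/1
a_2 = 6: 6/7
a_3 = 2: 13/15

13/15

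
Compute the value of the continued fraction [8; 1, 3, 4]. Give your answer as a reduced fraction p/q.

149/17

Build up convergents one term at a time:
a_0 = 8: 8/1
a_1 = 1: 9/1
a_2 = 3: 35/4
a_3 = 4: 149/17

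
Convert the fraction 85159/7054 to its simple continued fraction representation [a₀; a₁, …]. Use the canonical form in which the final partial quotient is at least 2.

Run the Euclidean algorithm, recording each quotient:
85159 = 12·7054 + 511, so a_0 = 12
7054 = 13·511 + 411, so a_1 = 13
511 = 1·411 + 100, so a_2 = 1
411 = 4·100 + 11, so a_3 = 4
100 = 9·11 + 1, so a_4 = 9
11 = 11·1 + 0, so a_5 = 11

[12; 13, 1, 4, 9, 11]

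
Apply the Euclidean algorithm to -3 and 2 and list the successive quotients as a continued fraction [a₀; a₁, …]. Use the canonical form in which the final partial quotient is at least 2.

[-2; 2]

-3 ÷ 2 → quotient -2, remainder 1
2 ÷ 1 → quotient 2, remainder 0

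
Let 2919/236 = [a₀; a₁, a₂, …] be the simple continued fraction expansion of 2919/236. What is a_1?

2

2919 ÷ 236 → quotient 12, remainder 87
236 ÷ 87 → quotient 2, remainder 62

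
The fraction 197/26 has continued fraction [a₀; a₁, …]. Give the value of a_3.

⌊197/26⌋ = 7, remainder 15
⌊26/15⌋ = 1, remainder 11
⌊15/11⌋ = 1, remainder 4
⌊11/4⌋ = 2, remainder 3

2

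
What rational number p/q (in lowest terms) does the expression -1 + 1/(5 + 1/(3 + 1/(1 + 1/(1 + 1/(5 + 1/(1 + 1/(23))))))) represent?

-4698/5795

a_0 = -1: -1/1
a_1 = 5: -4/5
a_2 = 3: -13/16
a_3 = 1: -17/21
a_4 = 1: -30/37
a_5 = 5: -167/206
a_6 = 1: -197/243
a_7 = 23: -4698/5795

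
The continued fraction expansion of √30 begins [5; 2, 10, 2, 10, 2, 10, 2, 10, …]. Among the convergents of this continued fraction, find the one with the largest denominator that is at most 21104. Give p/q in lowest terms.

55435/10121

a_0 = 5: 5/1  (≤ bound)
a_1 = 2: 11/2  (≤ bound)
a_2 = 10: 115/21  (≤ bound)
a_3 = 2: 241/44  (≤ bound)
a_4 = 10: 2525/461  (≤ bound)
a_5 = 2: 5291/966  (≤ bound)
a_6 = 10: 55435/10121  (≤ bound)
a_7 = 2: 116161/21208  (> 21104, stop)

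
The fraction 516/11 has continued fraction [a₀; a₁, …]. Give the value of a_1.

Apply division with remainder until the remainder is 0:
516 ÷ 11 → quotient 46, remainder 10
11 ÷ 10 → quotient 1, remainder 1

1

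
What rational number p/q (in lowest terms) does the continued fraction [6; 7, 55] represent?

2371/386

Compute successive convergents:
a_0 = 6: 6/1
a_1 = 7: 43/7
a_2 = 55: 2371/386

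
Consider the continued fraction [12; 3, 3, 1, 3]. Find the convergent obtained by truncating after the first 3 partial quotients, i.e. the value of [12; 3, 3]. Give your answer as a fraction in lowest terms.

123/10

Start with 3.
3 + 1/(3/1) = 3 + 1/3 = 10/3
12 + 1/(10/3) = 12 + 3/10 = 123/10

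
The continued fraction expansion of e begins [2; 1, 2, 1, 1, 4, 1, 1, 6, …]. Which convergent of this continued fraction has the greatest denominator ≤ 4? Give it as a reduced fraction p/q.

a_0 = 2: 2/1  (≤ bound)
a_1 = 1: 3/1  (≤ bound)
a_2 = 2: 8/3  (≤ bound)
a_3 = 1: 11/4  (≤ bound)
a_4 = 1: 19/7  (> 4, stop)

11/4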